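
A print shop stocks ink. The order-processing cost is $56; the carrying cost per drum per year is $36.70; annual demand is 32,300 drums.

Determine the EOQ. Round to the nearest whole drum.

314 drums

2DS/H = 2·32,300·56/36.7 = 98,572.21
EOQ = √98,572.21 ≈ 313.96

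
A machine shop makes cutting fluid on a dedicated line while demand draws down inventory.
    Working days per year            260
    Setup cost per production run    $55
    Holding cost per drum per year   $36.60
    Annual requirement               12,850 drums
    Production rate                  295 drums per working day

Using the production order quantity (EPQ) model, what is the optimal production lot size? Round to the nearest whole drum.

215 drums

d = 12,850/260 = 49.4231 drums/day;  effective holding cost H(1 − d/p) = 36.6·(1 − 49.4231/295) = 30.46819
Q* = √(2DS / H_eff) = √(2·12,850·55 / 30.46819) ≈ 215.39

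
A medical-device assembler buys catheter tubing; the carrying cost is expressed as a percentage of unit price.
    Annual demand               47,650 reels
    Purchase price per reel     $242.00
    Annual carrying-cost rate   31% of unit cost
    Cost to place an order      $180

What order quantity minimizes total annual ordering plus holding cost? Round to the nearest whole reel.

Holding cost per reel per year: H = 31% × $242 = $75.0200
Optimal lot size Q* = (2 × 47,650 × $180 / $75.02)^½ ≈ 478.18

478 reels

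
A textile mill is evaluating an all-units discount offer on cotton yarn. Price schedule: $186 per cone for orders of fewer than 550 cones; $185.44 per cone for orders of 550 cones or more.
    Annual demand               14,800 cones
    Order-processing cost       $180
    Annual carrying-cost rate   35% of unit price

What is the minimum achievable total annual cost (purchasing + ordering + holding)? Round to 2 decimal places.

$2,767,204.24

H₁ = 35%×$186 = $65.1000;  H₂ = 35%×$185.44 = $64.9040
EOQ₁ = √(2×14,800×180/65.1000) = 286.08  (< 550, feasible at tier 1)
EOQ₂ = √(2×14,800×180/64.9040) = 286.51  (< 550 → use Q = 550 at tier-2 price)
TC(tier 1 (EOQ₁), Q≈286.1) = $2,771,423.98
TC(tier 2, Q≈550.0) = $2,767,204.24
Minimum at tier 2: $2,767,204.24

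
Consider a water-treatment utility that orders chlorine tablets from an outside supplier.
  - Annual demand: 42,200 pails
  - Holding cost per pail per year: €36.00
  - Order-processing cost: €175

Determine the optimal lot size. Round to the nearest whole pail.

Q* = √(2·D·S / H) = √(2·42,200·175 / 36) = √410,277.8 ≈ 640.53

641 pails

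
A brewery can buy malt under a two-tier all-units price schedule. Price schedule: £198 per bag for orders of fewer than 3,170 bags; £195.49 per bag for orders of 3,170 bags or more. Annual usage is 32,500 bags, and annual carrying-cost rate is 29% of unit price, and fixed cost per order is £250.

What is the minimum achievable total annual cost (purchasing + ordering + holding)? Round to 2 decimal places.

H₁ = 29%×£198 = £57.4200;  H₂ = 29%×£195.49 = £56.6921
EOQ₁ = √(2×32,500×250/57.4200) = 531.98  (< 3,170, feasible at tier 1)
EOQ₂ = √(2×32,500×250/56.6921) = 535.38  (< 3,170 → use Q = 3,170 at tier-2 price)
TC(tier 1 (EOQ₁), Q≈532.0) = £6,465,546.28
TC(tier 2, Q≈3,170.0) = £6,445,845.07
Minimum at tier 2: £6,445,845.07

£6,445,845.07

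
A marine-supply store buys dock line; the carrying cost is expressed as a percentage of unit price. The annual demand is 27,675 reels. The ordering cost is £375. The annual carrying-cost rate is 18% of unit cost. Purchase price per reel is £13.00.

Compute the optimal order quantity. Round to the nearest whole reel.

2,978 reels

H = i·C = 0.18 × £13 = £2.3400 per reel-year
2DS/H = 2·27,675·375/2.34 = 8,870,192.31
EOQ = √8,870,192.31 ≈ 2,978.29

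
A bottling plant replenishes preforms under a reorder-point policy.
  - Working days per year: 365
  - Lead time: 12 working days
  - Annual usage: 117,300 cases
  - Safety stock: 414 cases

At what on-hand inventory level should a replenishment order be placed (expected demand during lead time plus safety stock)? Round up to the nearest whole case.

4,271 cases

Daily demand d = 117,300 / 365 = 321.370 cases/day
Demand during lead time = 321.370 × 12 = 3,856.44
Reorder point = 3,856.44 + 414 = 4,270.44 → round up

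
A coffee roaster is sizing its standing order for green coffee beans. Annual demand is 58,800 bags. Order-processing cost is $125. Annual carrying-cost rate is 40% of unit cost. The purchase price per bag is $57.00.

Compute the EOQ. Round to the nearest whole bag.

803 bags

Holding cost per bag per year: H = 40% × $57 = $22.8000
2DS/H = 2·58,800·125/22.8 = 644,736.84
EOQ = √644,736.84 ≈ 802.96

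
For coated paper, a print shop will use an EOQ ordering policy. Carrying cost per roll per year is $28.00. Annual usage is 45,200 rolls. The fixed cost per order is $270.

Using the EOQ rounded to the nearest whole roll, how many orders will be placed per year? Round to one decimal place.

2DS/H = 2·45,200·270/28 = 871,714.29
EOQ = √871,714.29 ≈ 933.66 → Q = 934
N = D/Q = 45,200/934 ≈ 48.394 orders/yr

48.4 orders per year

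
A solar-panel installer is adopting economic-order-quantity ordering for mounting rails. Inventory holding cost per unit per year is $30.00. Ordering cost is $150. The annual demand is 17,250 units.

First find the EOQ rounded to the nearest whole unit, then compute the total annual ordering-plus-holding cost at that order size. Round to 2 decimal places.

2DS/H = 2·17,250·150/30 = 172,500.00
EOQ = √172,500.00 ≈ 415.33 → Q = 415 units
Ordering: D/Q × S = 17,250/415 × $150 = $6,234.94
Holding:  Q/2 × H = 415/2 × $30 = $6,225.00
Total = $6,234.94 + $6,225.00 = $12,459.94

$12,459.94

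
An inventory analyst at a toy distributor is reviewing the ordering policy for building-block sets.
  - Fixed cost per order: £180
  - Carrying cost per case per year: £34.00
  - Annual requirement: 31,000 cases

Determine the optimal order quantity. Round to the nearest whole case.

573 cases

Q* = √(2·D·S / H) = √(2·31,000·180 / 34) = √328,235.3 ≈ 572.92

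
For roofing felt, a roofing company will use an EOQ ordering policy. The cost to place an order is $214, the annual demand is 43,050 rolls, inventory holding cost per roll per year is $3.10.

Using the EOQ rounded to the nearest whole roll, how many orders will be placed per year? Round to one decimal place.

17.7 orders per year

2DS/H = 2·43,050·214/3.1 = 5,943,677.42
EOQ = √5,943,677.42 ≈ 2,437.97 → Q = 2,438
Orders per year = D/Q = 43,050 / 2,438 = 17.658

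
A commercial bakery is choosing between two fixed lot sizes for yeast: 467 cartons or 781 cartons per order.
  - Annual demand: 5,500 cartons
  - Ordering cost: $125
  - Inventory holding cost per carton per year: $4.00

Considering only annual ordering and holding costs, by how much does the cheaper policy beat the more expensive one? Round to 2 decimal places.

$36.12

For each Q, cost = (D/Q)·S + (Q/2)·H.
TC(467) = (5,500/467)×125 + (467/2)×4 = $2,406.16
TC(781) = (5,500/781)×125 + (781/2)×4 = $2,442.28
Lots of 467 are cheaper by $36.12.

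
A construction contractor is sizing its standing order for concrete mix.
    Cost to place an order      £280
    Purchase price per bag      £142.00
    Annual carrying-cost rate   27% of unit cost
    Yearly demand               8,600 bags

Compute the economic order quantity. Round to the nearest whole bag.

Holding cost per bag per year: H = 27% × £142 = £38.3400
EOQ = √(2DS/H) = √(2 × 8,600 × 280 / 38.34)
    = √(125,612.94) ≈ 354.42

354 bags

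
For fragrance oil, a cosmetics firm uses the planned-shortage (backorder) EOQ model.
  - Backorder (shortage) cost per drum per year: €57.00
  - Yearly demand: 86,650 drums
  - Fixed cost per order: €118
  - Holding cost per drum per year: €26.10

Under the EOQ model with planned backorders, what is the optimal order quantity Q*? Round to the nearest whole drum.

1,069 drums

Q* = √(2DS/H) · √((H + b)/b)
   = √(2 × 86,650 × 118 / 26.1) · √((26.1 + 57) / 57)
   = 885.156 × 1.2074 ≈ 1,068.77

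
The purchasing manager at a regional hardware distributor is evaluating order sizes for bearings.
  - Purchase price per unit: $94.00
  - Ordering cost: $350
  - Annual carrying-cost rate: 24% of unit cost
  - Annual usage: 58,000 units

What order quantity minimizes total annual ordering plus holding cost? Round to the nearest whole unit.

Holding cost per unit per year: H = 24% × $94 = $22.5600
2DS/H = 2·58,000·350/22.56 = 1,799,645.39
EOQ = √1,799,645.39 ≈ 1,341.51

1,342 units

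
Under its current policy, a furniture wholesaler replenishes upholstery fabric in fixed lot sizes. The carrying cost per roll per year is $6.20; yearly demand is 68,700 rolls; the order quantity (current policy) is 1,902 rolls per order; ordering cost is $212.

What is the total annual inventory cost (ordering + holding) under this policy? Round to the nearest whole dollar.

Annual ordering cost = (D/Q)·S = (68,700/1,902) × 212 = $7,657.41
Annual holding cost  = (Q/2)·H = (1,902/2) × 6.2 = $5,896.20
Total = $7,657.41 + $5,896.20 = $13,553.61

$13,554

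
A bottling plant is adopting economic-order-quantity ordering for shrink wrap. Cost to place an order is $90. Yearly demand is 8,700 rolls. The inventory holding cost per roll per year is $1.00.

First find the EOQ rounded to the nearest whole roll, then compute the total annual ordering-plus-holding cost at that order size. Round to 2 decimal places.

$1,251.40

Q* = √(2·D·S / H) = √(2·8,700·90 / 1) = √1,566,000.0 ≈ 1,251.40 → Q = 1,251 rolls
Ordering: D/Q × S = 8,700/1,251 × $90 = $625.90
Holding:  Q/2 × H = 1,251/2 × $1 = $625.50
Total = $625.90 + $625.50 = $1,251.40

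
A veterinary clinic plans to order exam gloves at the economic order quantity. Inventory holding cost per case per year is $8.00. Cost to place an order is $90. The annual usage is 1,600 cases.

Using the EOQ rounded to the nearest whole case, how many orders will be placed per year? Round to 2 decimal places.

EOQ = √(2DS/H) = √(2 × 1,600 × 90 / 8)
    = √(36,000.00) ≈ 189.74 → Q = 190
N = D/Q = 1,600/190 ≈ 8.421 orders/yr

8.42 orders per year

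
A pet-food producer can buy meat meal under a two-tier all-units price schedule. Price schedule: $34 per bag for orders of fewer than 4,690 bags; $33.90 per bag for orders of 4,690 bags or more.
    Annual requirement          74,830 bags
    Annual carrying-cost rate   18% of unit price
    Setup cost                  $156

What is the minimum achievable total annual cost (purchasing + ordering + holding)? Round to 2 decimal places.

$2,553,535.20

H₁ = 18%×$34 = $6.1200;  H₂ = 18%×$33.90 = $6.1020
EOQ₁ = √(2×74,830×156/6.1200) = 1,953.17  (< 4,690, feasible at tier 1)
EOQ₂ = √(2×74,830×156/6.1020) = 1,956.05  (< 4,690 → use Q = 4,690 at tier-2 price)
TC(tier 1 (EOQ₁), Q≈1,953.2) = $2,556,173.38
TC(tier 2, Q≈4,690.0) = $2,553,535.20
Minimum at tier 2: $2,553,535.20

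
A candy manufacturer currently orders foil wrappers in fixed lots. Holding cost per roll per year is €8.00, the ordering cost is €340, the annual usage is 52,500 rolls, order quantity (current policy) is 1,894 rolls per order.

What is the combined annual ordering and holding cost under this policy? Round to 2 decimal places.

€17,000.50

Annual ordering cost = (D/Q)·S = (52,500/1,894) × 340 = €9,424.50
Annual holding cost  = (Q/2)·H = (1,894/2) × 8 = €7,576.00
Total = €9,424.50 + €7,576.00 = €17,000.50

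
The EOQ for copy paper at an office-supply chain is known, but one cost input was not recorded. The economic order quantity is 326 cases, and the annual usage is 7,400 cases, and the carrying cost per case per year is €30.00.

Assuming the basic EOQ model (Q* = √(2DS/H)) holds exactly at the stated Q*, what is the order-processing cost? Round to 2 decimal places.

EOQ relation: Q² = 2DS/H, so rearrange for the unknown.
S = Q²H / (2D) = 326² × 30 / (2 × 7,400) = 215.4243

€215.42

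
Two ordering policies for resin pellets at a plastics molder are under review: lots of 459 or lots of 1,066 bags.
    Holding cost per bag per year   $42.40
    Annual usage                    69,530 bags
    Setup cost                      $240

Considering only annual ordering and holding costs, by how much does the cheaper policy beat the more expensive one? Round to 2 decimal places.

$7,833.12

For each Q, cost = (D/Q)·S + (Q/2)·H.
TC(459) = (69,530/459)×240 + (459/2)×42.4 = $46,086.36
TC(1,066) = (69,530/1,066)×240 + (1,066/2)×42.4 = $38,253.23
|ΔTC| = |$46,086.36 − $38,253.23| = $7,833.12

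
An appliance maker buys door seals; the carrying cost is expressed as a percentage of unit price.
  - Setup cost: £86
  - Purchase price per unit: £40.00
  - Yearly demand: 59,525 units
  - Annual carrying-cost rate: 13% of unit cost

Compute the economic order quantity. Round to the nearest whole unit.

Carrying cost H = £40 × 13% = £5.2000/unit/yr
Optimal lot size Q* = (2 × 59,525 × £86 / £5.2)^½ ≈ 1,403.18

1,403 units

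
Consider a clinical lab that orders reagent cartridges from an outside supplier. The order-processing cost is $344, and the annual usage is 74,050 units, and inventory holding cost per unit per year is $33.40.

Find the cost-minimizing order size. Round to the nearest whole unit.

Q* = √(2·D·S / H) = √(2·74,050·344 / 33.4) = √1,525,341.3 ≈ 1,235.05

1,235 units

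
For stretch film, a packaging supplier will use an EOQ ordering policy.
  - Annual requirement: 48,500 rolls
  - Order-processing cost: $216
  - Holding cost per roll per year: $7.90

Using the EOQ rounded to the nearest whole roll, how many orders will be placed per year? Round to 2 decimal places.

Q* = √(2·D·S / H) = √(2·48,500·216 / 7.9) = √2,652,151.9 ≈ 1,628.54 → Q = 1,629
Orders per year = D/Q = 48,500 / 1,629 = 29.773

29.77 orders per year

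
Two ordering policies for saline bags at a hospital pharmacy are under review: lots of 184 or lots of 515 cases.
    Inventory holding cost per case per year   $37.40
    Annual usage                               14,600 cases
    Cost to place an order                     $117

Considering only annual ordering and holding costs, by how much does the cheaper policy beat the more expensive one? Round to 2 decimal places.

$222.90

For each Q, cost = (D/Q)·S + (Q/2)·H.
TC(184) = (14,600/184)×117 + (184/2)×37.4 = $12,724.50
TC(515) = (14,600/515)×117 + (515/2)×37.4 = $12,947.39
Lots of 184 are cheaper by $222.90.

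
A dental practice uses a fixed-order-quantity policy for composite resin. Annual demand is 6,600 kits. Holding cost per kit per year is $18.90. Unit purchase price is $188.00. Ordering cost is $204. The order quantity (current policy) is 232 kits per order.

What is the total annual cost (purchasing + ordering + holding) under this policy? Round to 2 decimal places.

Annual ordering cost = (D/Q)·S = (6,600/232) × 204 = $5,803.45
Annual holding cost  = (Q/2)·H = (232/2) × 18.9 = $2,192.40
Purchase cost = D·C = 6,600 × 188 = $1,240,800.00
Total = $5,803.45 + $2,192.40 + $1,240,800.00 = $1,248,795.85

$1,248,795.85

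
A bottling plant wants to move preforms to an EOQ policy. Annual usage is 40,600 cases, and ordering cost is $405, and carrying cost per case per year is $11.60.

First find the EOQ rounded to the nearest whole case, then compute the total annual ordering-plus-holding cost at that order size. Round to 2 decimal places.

$19,531.45

2DS/H = 2·40,600·405/11.6 = 2,835,000.00
EOQ = √2,835,000.00 ≈ 1,683.75 → Q = 1,684 cases
Annual ordering cost = (D/Q)·S = (40,600/1,684) × 405 = $9,764.25
Annual holding cost  = (Q/2)·H = (1,684/2) × 11.6 = $9,767.20
Total = $9,764.25 + $9,767.20 = $19,531.45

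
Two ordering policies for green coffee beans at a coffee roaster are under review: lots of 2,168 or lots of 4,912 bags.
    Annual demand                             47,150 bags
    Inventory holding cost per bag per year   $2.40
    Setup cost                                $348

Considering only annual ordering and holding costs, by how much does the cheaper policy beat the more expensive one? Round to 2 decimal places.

Annual cost at Q: ordering D·S/Q plus holding Q·H/2.
TC(2,168) = (47,150/2,168)×348 + (2,168/2)×2.4 = $10,169.96
TC(4,912) = (47,150/4,912)×348 + (4,912/2)×2.4 = $9,234.83
Cheaper: Q = 4,912.  Difference = $935.13

$935.13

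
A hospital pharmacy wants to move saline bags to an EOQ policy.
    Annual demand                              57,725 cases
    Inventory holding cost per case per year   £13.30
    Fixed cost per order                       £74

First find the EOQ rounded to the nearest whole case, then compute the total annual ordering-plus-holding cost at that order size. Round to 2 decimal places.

2DS/H = 2·57,725·74/13.3 = 642,353.38
EOQ = √642,353.38 ≈ 801.47 → Q = 801 cases
Annual ordering cost = (D/Q)·S = (57,725/801) × 74 = £5,332.90
Annual holding cost  = (Q/2)·H = (801/2) × 13.3 = £5,326.65
Total = £5,332.90 + £5,326.65 = £10,659.55

£10,659.55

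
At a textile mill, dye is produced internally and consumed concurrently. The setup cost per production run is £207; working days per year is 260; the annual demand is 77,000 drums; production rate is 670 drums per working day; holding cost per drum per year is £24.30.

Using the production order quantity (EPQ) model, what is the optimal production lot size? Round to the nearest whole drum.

1,533 drums

Daily demand d = 77,000/260 = 296.154; p = 670; 1 − d/p = 0.55798
EPQ = √(2DS / (H(1 − d/p)))
    = √(2 × 77,000 × 207 / (24.3 × 0.55798)) ≈ 1,533.32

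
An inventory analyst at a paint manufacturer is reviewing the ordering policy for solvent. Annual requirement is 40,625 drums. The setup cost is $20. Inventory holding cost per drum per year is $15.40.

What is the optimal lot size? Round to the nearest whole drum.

325 drums

2DS/H = 2·40,625·20/15.4 = 105,519.48
EOQ = √105,519.48 ≈ 324.84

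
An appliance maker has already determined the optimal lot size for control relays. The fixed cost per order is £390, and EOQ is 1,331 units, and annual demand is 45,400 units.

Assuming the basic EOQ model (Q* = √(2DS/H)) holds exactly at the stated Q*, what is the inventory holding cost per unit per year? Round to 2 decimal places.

EOQ relation: Q² = 2DS/H, so rearrange for the unknown.
H = 2DS / Q² = 2 × 45,400 × 390 / 1,331² = 19.9892

£19.99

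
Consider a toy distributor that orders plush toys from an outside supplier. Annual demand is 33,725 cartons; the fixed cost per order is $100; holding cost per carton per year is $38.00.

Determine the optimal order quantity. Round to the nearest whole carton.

421 cartons

Optimal lot size Q* = (2 × 33,725 × $100 / $38)^½ ≈ 421.31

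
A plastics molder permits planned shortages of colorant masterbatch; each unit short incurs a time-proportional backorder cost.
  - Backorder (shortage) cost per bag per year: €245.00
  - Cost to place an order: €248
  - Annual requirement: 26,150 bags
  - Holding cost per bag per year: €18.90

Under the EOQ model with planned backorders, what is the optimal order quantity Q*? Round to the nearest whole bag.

860 bags

Q* = √(2DS/H) · √((H + b)/b)
   = √(2 × 26,150 × 248 / 18.9) · √((18.9 + 245) / 245)
   = 828.411 × 1.0379 ≈ 859.77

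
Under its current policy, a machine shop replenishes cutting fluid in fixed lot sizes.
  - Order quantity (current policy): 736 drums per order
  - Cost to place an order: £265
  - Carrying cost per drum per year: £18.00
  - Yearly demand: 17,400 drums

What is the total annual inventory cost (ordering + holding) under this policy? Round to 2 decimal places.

Annual ordering cost = (D/Q)·S = (17,400/736) × 265 = £6,264.95
Annual holding cost  = (Q/2)·H = (736/2) × 18 = £6,624.00
Total = £6,264.95 + £6,624.00 = £12,888.95

£12,888.95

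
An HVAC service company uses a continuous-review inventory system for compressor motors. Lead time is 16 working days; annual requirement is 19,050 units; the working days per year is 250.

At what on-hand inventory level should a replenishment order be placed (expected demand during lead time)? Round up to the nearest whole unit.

Daily demand d = 19,050 / 250 = 76.200 units/day
Demand during lead time = 76.200 × 16 = 1,219.20
Reorder point = 1,219.20 → round up

1,220 units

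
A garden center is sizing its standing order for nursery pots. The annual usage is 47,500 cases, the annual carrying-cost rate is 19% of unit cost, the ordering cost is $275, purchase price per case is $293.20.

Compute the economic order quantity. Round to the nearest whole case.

H = i·C = 0.19 × $293.2 = $55.7080 per case-year
EOQ = √(2DS/H) = √(2 × 47,500 × 275 / 55.708)
    = √(468,963.17) ≈ 684.81

685 cases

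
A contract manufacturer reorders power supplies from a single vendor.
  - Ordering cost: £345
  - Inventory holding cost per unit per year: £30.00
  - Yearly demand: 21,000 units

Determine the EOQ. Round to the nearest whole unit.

695 units

EOQ = √(2DS/H) = √(2 × 21,000 × 345 / 30)
    = √(483,000.00) ≈ 694.98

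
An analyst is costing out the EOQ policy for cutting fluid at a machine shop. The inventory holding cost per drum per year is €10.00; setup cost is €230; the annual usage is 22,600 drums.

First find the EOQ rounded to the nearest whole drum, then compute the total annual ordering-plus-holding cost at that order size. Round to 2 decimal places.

EOQ = √(2DS/H) = √(2 × 22,600 × 230 / 10)
    = √(1,039,600.00) ≈ 1,019.61 → Q = 1,020 drums
Ordering: D/Q × S = 22,600/1,020 × €230 = €5,096.08
Holding:  Q/2 × H = 1,020/2 × €10 = €5,100.00
Total = €5,096.08 + €5,100.00 = €10,196.08

€10,196.08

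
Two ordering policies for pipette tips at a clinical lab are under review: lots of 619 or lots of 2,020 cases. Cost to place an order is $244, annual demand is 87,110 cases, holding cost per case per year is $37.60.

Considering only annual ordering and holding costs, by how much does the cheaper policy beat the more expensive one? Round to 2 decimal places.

TC(Q) = (D/Q)S + (Q/2)H
TC(619) = (87,110/619)×244 + (619/2)×37.6 = $45,974.58
TC(2,020) = (87,110/2,020)×244 + (2,020/2)×37.6 = $48,498.20
|ΔTC| = |$45,974.58 − $48,498.20| = $2,523.62

$2,523.62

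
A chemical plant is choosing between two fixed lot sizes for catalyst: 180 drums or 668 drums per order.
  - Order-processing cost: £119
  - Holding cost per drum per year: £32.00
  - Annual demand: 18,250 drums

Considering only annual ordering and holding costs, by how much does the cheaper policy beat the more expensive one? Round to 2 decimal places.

£1,006.16

For each Q, cost = (D/Q)·S + (Q/2)·H.
TC(180) = (18,250/180)×119 + (180/2)×32 = £14,945.28
TC(668) = (18,250/668)×119 + (668/2)×32 = £13,939.12
Lots of 668 are cheaper by £1,006.16.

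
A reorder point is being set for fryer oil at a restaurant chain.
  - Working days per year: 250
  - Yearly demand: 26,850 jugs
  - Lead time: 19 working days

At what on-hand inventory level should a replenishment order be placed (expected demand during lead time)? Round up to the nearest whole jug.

2,041 jugs

Daily demand d = 26,850 / 250 = 107.400 jugs/day
Demand during lead time = 107.400 × 19 = 2,040.60
Reorder point = 2,040.60 → round up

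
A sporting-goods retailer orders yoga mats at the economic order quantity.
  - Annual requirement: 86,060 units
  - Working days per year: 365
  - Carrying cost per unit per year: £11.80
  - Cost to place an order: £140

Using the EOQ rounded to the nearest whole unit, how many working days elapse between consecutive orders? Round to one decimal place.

Optimal lot size Q* = (2 × 86,060 × £140 / £11.8)^½ ≈ 1,429.02 → Q = 1,429 units
Cycle time = (working days × Q)/D = (365 × 1,429) / 86,060 = 6.061 days

6.1 days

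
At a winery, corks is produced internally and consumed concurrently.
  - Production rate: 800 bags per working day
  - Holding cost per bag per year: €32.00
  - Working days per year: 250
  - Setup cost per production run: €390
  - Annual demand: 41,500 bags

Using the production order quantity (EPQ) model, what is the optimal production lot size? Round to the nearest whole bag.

1,130 bags

Daily demand d = 41,500/250 = 166.000; p = 800; 1 − d/p = 0.79250
EPQ = √(2DS / (H(1 − d/p)))
    = √(2 × 41,500 × 390 / (32 × 0.79250)) ≈ 1,129.79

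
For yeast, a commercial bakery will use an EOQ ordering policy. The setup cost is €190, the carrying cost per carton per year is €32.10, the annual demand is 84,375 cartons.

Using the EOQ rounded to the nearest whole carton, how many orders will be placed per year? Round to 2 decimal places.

Q* = √(2·D·S / H) = √(2·84,375·190 / 32.1) = √998,831.8 ≈ 999.42 → Q = 999
Orders per year = D/Q = 84,375 / 999 = 84.459

84.46 orders per year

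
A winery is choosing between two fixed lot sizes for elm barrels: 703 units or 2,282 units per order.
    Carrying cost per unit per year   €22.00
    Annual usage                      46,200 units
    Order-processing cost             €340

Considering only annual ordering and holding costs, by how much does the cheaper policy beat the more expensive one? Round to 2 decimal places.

€1,908.20

TC(Q) = (D/Q)S + (Q/2)H
TC(703) = (46,200/703)×340 + (703/2)×22 = €30,077.24
TC(2,282) = (46,200/2,282)×340 + (2,282/2)×22 = €31,985.44
Cheaper: Q = 703.  Difference = €1,908.20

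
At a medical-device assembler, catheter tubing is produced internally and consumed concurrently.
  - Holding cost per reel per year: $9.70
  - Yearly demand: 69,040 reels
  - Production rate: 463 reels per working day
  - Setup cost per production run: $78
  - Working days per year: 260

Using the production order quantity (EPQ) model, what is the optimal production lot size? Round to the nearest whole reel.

Daily demand d = 69,040/260 = 265.538; p = 463; 1 − d/p = 0.42648
EPQ = √(2DS / (H(1 − d/p)))
    = √(2 × 69,040 × 78 / (9.7 × 0.42648)) ≈ 1,613.53

1,614 reels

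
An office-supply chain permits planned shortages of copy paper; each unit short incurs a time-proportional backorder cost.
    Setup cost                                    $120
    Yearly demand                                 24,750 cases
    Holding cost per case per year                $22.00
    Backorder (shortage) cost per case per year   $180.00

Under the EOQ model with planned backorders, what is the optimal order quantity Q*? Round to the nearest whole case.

550 cases

Q* = √(2DS/H) · √((H + b)/b)
   = √(2 × 24,750 × 120 / 22) · √((22 + 180) / 180)
   = 519.615 × 1.0593 ≈ 550.45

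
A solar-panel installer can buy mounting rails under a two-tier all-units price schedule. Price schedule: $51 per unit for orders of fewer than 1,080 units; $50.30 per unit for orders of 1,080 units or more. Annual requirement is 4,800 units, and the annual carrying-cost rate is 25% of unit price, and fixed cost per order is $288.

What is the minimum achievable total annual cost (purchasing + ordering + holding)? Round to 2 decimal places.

$249,510.50

H₁ = 25%×$51 = $12.7500;  H₂ = 25%×$50.30 = $12.5750
EOQ₁ = √(2×4,800×288/12.7500) = 465.67  (< 1,080, feasible at tier 1)
EOQ₂ = √(2×4,800×288/12.5750) = 468.90  (< 1,080 → use Q = 1,080 at tier-2 price)
TC(tier 1 (EOQ₁), Q≈465.7) = $250,737.27
TC(tier 2, Q≈1,080.0) = $249,510.50
Minimum at tier 2: $249,510.50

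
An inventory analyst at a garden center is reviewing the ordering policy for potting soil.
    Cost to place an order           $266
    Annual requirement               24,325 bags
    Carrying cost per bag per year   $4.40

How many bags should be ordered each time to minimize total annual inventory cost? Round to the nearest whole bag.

2DS/H = 2·24,325·266/4.4 = 2,941,113.64
EOQ = √2,941,113.64 ≈ 1,714.97

1,715 bags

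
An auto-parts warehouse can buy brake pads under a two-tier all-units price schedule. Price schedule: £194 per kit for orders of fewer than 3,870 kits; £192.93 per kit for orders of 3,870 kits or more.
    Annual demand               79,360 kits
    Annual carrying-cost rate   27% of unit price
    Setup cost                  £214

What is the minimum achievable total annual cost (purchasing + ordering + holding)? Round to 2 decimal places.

H₁ = 27%×£194 = £52.3800;  H₂ = 27%×£192.93 = £52.0911
EOQ₁ = √(2×79,360×214/52.3800) = 805.27  (< 3,870, feasible at tier 1)
EOQ₂ = √(2×79,360×214/52.0911) = 807.50  (< 3,870 → use Q = 3,870 at tier-2 price)
TC(tier 1 (EOQ₁), Q≈805.3) = £15,438,019.89
TC(tier 2, Q≈3,870.0) = £15,416,109.46
Minimum at tier 2: £15,416,109.46

£15,416,109.46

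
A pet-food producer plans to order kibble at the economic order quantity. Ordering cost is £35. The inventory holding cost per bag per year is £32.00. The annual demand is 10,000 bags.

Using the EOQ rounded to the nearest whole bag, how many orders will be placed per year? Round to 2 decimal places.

67.57 orders per year

EOQ = √(2DS/H) = √(2 × 10,000 × 35 / 32)
    = √(21,875.00) ≈ 147.90 → Q = 148
N = D/Q = 10,000/148 ≈ 67.568 orders/yr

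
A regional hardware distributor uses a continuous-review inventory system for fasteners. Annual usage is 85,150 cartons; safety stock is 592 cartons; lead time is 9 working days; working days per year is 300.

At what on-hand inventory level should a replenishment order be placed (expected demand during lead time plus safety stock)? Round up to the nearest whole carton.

3,147 cartons

Daily demand d = 85,150 / 300 = 283.833 cartons/day
Demand during lead time = 283.833 × 9 = 2,554.50
Reorder point = 2,554.50 + 592 = 3,146.50 → round up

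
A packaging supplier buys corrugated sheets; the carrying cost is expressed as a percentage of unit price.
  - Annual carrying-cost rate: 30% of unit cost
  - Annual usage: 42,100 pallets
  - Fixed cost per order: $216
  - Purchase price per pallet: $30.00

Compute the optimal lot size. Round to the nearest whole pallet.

1,422 pallets

Carrying cost H = $30 × 30% = $9.0000/pallet/yr
Q* = √(2·D·S / H) = √(2·42,100·216 / 9) = √2,020,800.0 ≈ 1,421.55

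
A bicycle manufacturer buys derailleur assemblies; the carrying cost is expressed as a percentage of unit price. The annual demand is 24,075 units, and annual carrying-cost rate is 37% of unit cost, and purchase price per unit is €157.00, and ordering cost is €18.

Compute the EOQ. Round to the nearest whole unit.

H = i·C = 0.37 × €157 = €58.0900 per unit-year
Q* = √(2·D·S / H) = √(2·24,075·18 / 58.09) = √14,920.0 ≈ 122.15

122 units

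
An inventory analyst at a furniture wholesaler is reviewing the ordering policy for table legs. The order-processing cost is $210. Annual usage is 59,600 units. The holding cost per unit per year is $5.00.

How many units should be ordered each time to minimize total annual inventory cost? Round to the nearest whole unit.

EOQ = √(2DS/H) = √(2 × 59,600 × 210 / 5)
    = √(5,006,400.00) ≈ 2,237.50

2,237 units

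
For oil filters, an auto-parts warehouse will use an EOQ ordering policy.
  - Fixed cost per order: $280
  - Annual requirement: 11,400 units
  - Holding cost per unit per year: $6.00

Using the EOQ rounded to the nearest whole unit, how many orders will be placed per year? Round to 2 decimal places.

11.05 orders per year

Q* = √(2·D·S / H) = √(2·11,400·280 / 6) = √1,064,000.0 ≈ 1,031.50 → Q = 1,032
Orders per year = D/Q = 11,400 / 1,032 = 11.047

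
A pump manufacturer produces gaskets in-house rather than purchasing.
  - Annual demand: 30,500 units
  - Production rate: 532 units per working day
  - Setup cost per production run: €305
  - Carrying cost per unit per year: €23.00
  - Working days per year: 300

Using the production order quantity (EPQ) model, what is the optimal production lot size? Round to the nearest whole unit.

Daily demand d = 30,500/300 = 101.667; p = 532; 1 − d/p = 0.80890
EPQ = √(2DS / (H(1 − d/p)))
    = √(2 × 30,500 × 305 / (23 × 0.80890)) ≈ 1,000.01

1,000 units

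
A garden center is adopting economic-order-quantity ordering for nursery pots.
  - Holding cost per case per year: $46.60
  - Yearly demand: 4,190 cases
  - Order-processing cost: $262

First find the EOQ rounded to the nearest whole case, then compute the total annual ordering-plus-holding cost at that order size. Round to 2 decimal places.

2DS/H = 2·4,190·262/46.6 = 47,115.02
EOQ = √47,115.02 ≈ 217.06 → Q = 217 cases
Annual ordering cost = (D/Q)·S = (4,190/217) × 262 = $5,058.89
Annual holding cost  = (Q/2)·H = (217/2) × 46.6 = $5,056.10
Total = $5,058.89 + $5,056.10 = $10,114.99

$10,114.99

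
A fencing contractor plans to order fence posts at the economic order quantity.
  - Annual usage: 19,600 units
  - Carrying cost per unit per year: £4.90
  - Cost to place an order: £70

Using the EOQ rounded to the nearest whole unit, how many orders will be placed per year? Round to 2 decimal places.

EOQ = √(2DS/H) = √(2 × 19,600 × 70 / 4.9)
    = √(560,000.00) ≈ 748.33 → Q = 748
N = D/Q = 19,600/748 ≈ 26.203 orders/yr

26.20 orders per year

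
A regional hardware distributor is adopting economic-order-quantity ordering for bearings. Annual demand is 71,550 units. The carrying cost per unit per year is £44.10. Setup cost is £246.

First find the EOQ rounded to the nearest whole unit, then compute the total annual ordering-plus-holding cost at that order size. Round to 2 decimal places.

Optimal lot size Q* = (2 × 71,550 × £246 / £44.1)^½ ≈ 893.45 → Q = 893 units
Orders/yr = 71,550/893 = 80.123; ordering cost = 80.123 × £246 = £19,710.30
Average inventory = 893/2 = 446.5; holding cost = 446.5 × £44.1 = £19,690.65
Total = £19,710.30 + £19,690.65 = £39,400.95

£39,400.95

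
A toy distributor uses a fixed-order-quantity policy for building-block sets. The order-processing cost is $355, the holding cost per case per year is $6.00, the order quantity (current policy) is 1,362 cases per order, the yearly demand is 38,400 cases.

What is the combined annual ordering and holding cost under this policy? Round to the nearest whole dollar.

$14,095

Orders/yr = 38,400/1,362 = 28.194; ordering cost = 28.194 × $355 = $10,008.81
Average inventory = 1,362/2 = 681; holding cost = 681 × $6 = $4,086.00
Total = $10,008.81 + $4,086.00 = $14,094.81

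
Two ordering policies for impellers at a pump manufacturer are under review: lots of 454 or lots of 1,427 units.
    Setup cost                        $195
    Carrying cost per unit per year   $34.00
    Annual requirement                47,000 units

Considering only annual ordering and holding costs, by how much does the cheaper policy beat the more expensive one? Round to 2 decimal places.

Annual cost at Q: ordering D·S/Q plus holding Q·H/2.
TC(454) = (47,000/454)×195 + (454/2)×34 = $27,905.22
TC(1,427) = (47,000/1,427)×195 + (1,427/2)×34 = $30,681.56
Lots of 454 are cheaper by $2,776.34.

$2,776.34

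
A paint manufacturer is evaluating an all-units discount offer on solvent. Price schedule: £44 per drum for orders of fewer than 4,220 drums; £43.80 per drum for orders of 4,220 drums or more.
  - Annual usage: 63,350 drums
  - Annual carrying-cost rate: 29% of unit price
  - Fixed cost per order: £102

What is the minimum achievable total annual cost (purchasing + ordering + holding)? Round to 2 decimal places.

£2,800,241.44

H₁ = 29%×£44 = £12.7600;  H₂ = 29%×£43.80 = £12.7020
EOQ₁ = √(2×63,350×102/12.7600) = 1,006.38  (< 4,220, feasible at tier 1)
EOQ₂ = √(2×63,350×102/12.7020) = 1,008.68  (< 4,220 → use Q = 4,220 at tier-2 price)
TC(tier 1 (EOQ₁), Q≈1,006.4) = £2,800,241.44
TC(tier 2, Q≈4,220.0) = £2,803,062.43
Minimum at tier 1 (EOQ₁): £2,800,241.44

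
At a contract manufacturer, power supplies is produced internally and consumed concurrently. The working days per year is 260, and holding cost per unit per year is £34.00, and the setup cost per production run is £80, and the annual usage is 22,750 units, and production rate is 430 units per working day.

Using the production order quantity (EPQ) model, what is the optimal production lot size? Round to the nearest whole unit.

367 units

Daily demand d = 22,750/260 = 87.500; p = 430; 1 − d/p = 0.79651
EPQ = √(2DS / (H(1 − d/p)))
    = √(2 × 22,750 × 80 / (34 × 0.79651)) ≈ 366.62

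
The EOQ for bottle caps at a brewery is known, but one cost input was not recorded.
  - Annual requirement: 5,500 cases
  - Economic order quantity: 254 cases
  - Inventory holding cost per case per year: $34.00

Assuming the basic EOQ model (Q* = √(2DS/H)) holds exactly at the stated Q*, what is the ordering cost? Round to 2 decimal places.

$199.41

EOQ relation: Q² = 2DS/H, so rearrange for the unknown.
S = Q²H / (2D) = 254² × 34 / (2 × 5,500) = 199.4131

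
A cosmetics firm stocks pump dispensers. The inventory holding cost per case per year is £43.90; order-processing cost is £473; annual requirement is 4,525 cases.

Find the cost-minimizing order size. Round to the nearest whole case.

2DS/H = 2·4,525·473/43.9 = 97,509.11
EOQ = √97,509.11 ≈ 312.26

312 cases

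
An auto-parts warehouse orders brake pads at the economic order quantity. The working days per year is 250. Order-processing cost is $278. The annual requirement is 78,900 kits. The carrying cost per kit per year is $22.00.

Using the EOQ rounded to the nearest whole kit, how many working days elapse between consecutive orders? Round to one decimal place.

2DS/H = 2·78,900·278/22 = 1,994,018.18
EOQ = √1,994,018.18 ≈ 1,412.10 → Q = 1,412 kits
T = Q/D × 250 days = 1,412/78,900 × 250 = 4.474 days

4.5 days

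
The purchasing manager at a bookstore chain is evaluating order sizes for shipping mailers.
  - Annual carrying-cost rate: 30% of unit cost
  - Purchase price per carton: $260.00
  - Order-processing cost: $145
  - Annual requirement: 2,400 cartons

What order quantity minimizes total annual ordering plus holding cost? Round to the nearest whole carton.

94 cartons

H = i·C = 0.3 × $260 = $78.0000 per carton-year
Q* = √(2·D·S / H) = √(2·2,400·145 / 78) = √8,923.1 ≈ 94.46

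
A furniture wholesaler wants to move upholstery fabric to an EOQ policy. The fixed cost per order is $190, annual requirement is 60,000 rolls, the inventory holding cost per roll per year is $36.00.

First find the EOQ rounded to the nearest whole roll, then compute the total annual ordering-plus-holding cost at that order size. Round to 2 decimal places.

$28,649.61

Optimal lot size Q* = (2 × 60,000 × $190 / $36)^½ ≈ 795.82 → Q = 796 rolls
Orders/yr = 60,000/796 = 75.377; ordering cost = 75.377 × $190 = $14,321.61
Average inventory = 796/2 = 398; holding cost = 398 × $36 = $14,328.00
Total = $14,321.61 + $14,328.00 = $28,649.61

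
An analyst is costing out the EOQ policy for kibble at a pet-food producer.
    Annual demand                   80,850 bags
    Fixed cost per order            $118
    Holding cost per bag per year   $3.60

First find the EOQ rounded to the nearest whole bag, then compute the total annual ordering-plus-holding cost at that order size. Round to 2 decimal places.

2DS/H = 2·80,850·118/3.6 = 5,300,166.67
EOQ = √5,300,166.67 ≈ 2,302.21 → Q = 2,302 bags
Annual ordering cost = (D/Q)·S = (80,850/2,302) × 118 = $4,144.35
Annual holding cost  = (Q/2)·H = (2,302/2) × 3.6 = $4,143.60
Total = $4,144.35 + $4,143.60 = $8,287.95

$8,287.95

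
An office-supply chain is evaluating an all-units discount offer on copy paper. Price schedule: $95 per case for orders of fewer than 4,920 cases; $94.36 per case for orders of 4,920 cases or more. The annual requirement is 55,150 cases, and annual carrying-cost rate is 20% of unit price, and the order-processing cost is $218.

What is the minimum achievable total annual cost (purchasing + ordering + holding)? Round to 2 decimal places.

$5,252,822.76

H₁ = 20%×$95 = $19.0000;  H₂ = 20%×$94.36 = $18.8720
EOQ₁ = √(2×55,150×218/19.0000) = 1,124.97  (< 4,920, feasible at tier 1)
EOQ₂ = √(2×55,150×218/18.8720) = 1,128.77  (< 4,920 → use Q = 4,920 at tier-2 price)
TC(tier 1 (EOQ₁), Q≈1,125.0) = $5,260,624.34
TC(tier 2, Q≈4,920.0) = $5,252,822.76
Minimum at tier 2: $5,252,822.76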